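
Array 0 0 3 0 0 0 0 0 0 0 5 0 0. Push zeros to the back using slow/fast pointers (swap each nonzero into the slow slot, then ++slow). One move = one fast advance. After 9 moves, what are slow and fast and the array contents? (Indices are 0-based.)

(s=0,f=0) a[fast]=0 → fast++
(s=0,f=1) a[fast]=0 → fast++
(s=0,f=2) a[fast]=3≠0 swap→a[0]=3 → slow++,fast++
(s=1,f=3) a[fast]=0 → fast++
(s=1,f=4) a[fast]=0 → fast++
(s=1,f=5) a[fast]=0 → fast++
(s=1,f=6) a[fast]=0 → fast++
(s=1,f=7) a[fast]=0 → fast++
(s=1,f=8) a[fast]=0 → fast++

slow=1, fast=9, a=[3, 0, 0, 0, 0, 0, 0, 0, 0, 0, 5, 0, 0]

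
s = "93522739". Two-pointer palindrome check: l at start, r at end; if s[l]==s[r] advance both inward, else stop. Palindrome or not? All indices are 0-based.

not a palindrome (mismatch at 2,5)

l=0 r=7: '9'=='9', l++,r--
l=1 r=6: '3'=='3', l++,r--
l=2 r=5: '5'!='7', stop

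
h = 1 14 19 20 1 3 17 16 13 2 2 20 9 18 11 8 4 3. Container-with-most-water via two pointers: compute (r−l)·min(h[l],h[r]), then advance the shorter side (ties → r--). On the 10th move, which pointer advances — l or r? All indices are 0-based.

r

l=0 r=17: min(1,3)*17=17 best=17 *, l++
l=1 r=17: min(14,3)*16=48 best=48 *, r--
l=1 r=16: min(14,4)*15=60 best=60 *, r--
l=1 r=15: min(14,8)*14=112 best=112 *, r--
l=1 r=14: min(14,11)*13=143 best=143 *, r--
l=1 r=13: min(14,18)*12=168 best=168 *, l++
l=2 r=13: min(19,18)*11=198 best=198 *, r--
l=2 r=12: min(19,9)*10=90 best=198, r--
l=2 r=11: min(19,20)*9=171 best=198, l++
l=3 r=11: min(20,20)*8=160 best=198, r--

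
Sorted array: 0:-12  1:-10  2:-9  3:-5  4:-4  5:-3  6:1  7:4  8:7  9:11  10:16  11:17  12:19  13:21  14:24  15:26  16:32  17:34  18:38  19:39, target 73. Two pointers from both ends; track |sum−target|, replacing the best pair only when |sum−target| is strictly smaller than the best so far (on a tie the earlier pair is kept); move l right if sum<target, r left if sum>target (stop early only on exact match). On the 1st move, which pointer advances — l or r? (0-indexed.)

l

[0,19] -12+39=27 d=46 * → l++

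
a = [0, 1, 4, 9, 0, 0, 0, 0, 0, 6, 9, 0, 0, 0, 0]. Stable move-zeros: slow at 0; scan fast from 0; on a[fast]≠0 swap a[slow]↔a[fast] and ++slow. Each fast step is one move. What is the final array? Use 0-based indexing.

[1, 4, 9, 6, 9, 0, 0, 0, 0, 0, 0, 0, 0, 0, 0]

(s=0,f=0) a[fast]=0 → fast++
(s=0,f=1) a[fast]=1≠0 swap→a[0]=1 → slow++,fast++
(s=1,f=2) a[fast]=4≠0 swap→a[1]=4 → slow++,fast++
(s=2,f=3) a[fast]=9≠0 swap→a[2]=9 → slow++,fast++
(s=3,f=4) a[fast]=0 → fast++
(s=3,f=5) a[fast]=0 → fast++
(s=3,f=6) a[fast]=0 → fast++
(s=3,f=7) a[fast]=0 → fast++
(s=3,f=8) a[fast]=0 → fast++
(s=3,f=9) a[fast]=6≠0 swap→a[3]=6 → slow++,fast++
(s=4,f=10) a[fast]=9≠0 swap→a[4]=9 → slow++,fast++
(s=5,f=11) a[fast]=0 → fast++
(s=5,f=12) a[fast]=0 → fast++
(s=5,f=13) a[fast]=0 → fast++
(s=5,f=14) a[fast]=0 → fast++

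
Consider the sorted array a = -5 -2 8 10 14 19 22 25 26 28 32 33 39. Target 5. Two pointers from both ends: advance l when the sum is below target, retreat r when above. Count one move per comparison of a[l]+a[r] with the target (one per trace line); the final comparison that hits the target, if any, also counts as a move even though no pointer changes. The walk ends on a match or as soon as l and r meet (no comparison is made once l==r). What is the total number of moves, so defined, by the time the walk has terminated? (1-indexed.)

[1,13] -5+39=34 >5 → r--
[1,12] -5+33=28 >5 → r--
[1,11] -5+32=27 >5 → r--
[1,10] -5+28=23 >5 → r--
[1,9] -5+26=21 >5 → r--
[1,8] -5+25=20 >5 → r--
[1,7] -5+22=17 >5 → r--
[1,6] -5+19=14 >5 → r--
[1,5] -5+14=9 >5 → r--
[1,4] -5+10=5 → found

10 moves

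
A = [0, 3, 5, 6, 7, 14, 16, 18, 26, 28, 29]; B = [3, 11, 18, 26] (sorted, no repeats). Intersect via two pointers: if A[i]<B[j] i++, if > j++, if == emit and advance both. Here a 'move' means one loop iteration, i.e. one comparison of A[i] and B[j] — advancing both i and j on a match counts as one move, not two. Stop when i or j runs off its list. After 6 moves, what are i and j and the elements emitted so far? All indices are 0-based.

i=0 j=0: 0<3, i++
i=1 j=0: 3==3 emit, i++,j++
i=2 j=1: 5<11, i++
i=3 j=1: 6<11, i++
i=4 j=1: 7<11, i++
i=5 j=1: 14>11, j++

i=5, j=2, emitted=[3]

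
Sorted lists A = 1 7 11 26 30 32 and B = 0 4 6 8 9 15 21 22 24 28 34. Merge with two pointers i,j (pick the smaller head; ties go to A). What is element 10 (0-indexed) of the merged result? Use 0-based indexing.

merged[10] = 22

[i=0,j=0] A[i]=1>B[j]=0 take 0 → j++
[i=0,j=1] A[i]=1<=B[j]=4 take 1 → i++
[i=1,j=1] A[i]=7>B[j]=4 take 4 → j++
[i=1,j=2] A[i]=7>B[j]=6 take 6 → j++
[i=1,j=3] A[i]=7<=B[j]=8 take 7 → i++
[i=2,j=3] A[i]=11>B[j]=8 take 8 → j++
[i=2,j=4] A[i]=11>B[j]=9 take 9 → j++
[i=2,j=5] A[i]=11<=B[j]=15 take 11 → i++
[i=3,j=5] A[i]=26>B[j]=15 take 15 → j++
[i=3,j=6] A[i]=26>B[j]=21 take 21 → j++
[i=3,j=7] A[i]=26>B[j]=22 take 22 → j++
[i=3,j=8] A[i]=26>B[j]=24 take 24 → j++
[i=3,j=9] A[i]=26<=B[j]=28 take 26 → i++
[i=4,j=9] A[i]=30>B[j]=28 take 28 → j++
[i=4,j=10] A[i]=30<=B[j]=34 take 30 → i++
[i=5,j=10] A[i]=32<=B[j]=34 take 32 → i++
[i=6,j=10] A done, take B[j]=34 → j++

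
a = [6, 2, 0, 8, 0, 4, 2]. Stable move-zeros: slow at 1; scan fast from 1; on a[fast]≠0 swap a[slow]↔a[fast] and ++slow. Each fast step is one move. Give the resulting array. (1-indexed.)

(s=1,f=1) a[fast]=6≠0 swap→a[1]=6 → slow++,fast++
(s=2,f=2) a[fast]=2≠0 swap→a[2]=2 → slow++,fast++
(s=3,f=3) a[fast]=0 → fast++
(s=3,f=4) a[fast]=8≠0 swap→a[3]=8 → slow++,fast++
(s=4,f=5) a[fast]=0 → fast++
(s=4,f=6) a[fast]=4≠0 swap→a[4]=4 → slow++,fast++
(s=5,f=7) a[fast]=2≠0 swap→a[5]=2 → slow++,fast++

[6, 2, 8, 4, 2, 0, 0]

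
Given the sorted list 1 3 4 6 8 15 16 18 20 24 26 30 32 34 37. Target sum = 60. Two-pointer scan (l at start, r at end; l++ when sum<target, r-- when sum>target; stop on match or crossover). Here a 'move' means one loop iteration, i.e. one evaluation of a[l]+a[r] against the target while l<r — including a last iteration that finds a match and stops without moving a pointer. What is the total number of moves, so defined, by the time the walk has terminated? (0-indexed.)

12 moves

l=0 r=14: 1+37=38 <60, l++
l=1 r=14: 3+37=40 <60, l++
l=2 r=14: 4+37=41 <60, l++
l=3 r=14: 6+37=43 <60, l++
l=4 r=14: 8+37=45 <60, l++
l=5 r=14: 15+37=52 <60, l++
l=6 r=14: 16+37=53 <60, l++
l=7 r=14: 18+37=55 <60, l++
l=8 r=14: 20+37=57 <60, l++
l=9 r=14: 24+37=61 >60, r--
l=9 r=13: 24+34=58 <60, l++
l=10 r=13: 26+34=60, found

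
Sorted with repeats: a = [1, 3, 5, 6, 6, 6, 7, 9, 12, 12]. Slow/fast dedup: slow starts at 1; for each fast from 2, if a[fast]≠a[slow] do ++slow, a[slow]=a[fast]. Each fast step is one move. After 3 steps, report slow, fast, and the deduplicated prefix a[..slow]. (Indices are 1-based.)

slow=4, fast=5, prefix=[1, 3, 5, 6]

(s=1,f=2) a[fast]=3≠a[slow]=1 write a[2]=3 → slow++,fast++
(s=2,f=3) a[fast]=5≠a[slow]=3 write a[3]=5 → slow++,fast++
(s=3,f=4) a[fast]=6≠a[slow]=5 write a[4]=6 → slow++,fast++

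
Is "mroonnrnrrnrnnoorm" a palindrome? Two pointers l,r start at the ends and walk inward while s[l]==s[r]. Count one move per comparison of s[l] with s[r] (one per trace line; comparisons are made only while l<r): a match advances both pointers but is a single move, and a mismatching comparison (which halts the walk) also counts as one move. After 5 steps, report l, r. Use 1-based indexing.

l=6, r=13

[1,18] 'm'=='m' → l++,r--
[2,17] 'r'=='r' → l++,r--
[3,16] 'o'=='o' → l++,r--
[4,15] 'o'=='o' → l++,r--
[5,14] 'n'=='n' → l++,r--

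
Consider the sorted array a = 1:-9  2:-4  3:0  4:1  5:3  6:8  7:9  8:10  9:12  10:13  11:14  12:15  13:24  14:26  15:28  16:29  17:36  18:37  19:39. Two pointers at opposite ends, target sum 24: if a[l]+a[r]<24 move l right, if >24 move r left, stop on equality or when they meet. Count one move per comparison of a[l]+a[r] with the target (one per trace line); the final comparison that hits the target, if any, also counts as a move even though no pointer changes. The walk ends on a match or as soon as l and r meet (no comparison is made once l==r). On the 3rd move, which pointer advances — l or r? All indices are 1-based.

[1,19] -9+39=30 >24 → r--
[1,18] -9+37=28 >24 → r--
[1,17] -9+36=27 >24 → r--

r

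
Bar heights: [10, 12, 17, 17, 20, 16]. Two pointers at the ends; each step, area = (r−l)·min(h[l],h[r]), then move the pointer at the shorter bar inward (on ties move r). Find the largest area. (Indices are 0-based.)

max area = 50

[0,5] min(10,16)*5=50 best=50 * → l++
[1,5] min(12,16)*4=48 best=50 → l++
[2,5] min(17,16)*3=48 best=50 → r--
[2,4] min(17,20)*2=34 best=50 → l++
[3,4] min(17,20)*1=17 best=50 → l++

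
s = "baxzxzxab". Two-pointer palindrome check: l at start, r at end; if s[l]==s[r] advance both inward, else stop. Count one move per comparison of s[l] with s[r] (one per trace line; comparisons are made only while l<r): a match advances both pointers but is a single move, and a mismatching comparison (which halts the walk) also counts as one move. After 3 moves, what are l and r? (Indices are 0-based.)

l=0 r=8: 'b'=='b', l++,r--
l=1 r=7: 'a'=='a', l++,r--
l=2 r=6: 'x'=='x', l++,r--

l=3, r=5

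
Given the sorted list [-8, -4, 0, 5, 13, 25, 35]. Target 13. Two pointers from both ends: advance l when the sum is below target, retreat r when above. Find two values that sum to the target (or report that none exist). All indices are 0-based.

(0, 13)

l=0 r=6: -8+35=27 >13, r--
l=0 r=5: -8+25=17 >13, r--
l=0 r=4: -8+13=5 <13, l++
l=1 r=4: -4+13=9 <13, l++
l=2 r=4: 0+13=13, found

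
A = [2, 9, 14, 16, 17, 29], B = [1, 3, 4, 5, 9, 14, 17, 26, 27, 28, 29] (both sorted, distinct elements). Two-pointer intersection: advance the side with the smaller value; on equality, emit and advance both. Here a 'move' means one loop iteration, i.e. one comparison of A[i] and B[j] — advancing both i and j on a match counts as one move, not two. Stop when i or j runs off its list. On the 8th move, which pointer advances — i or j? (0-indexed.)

i=0 j=0: 2>1, j++
i=0 j=1: 2<3, i++
i=1 j=1: 9>3, j++
i=1 j=2: 9>4, j++
i=1 j=3: 9>5, j++
i=1 j=4: 9==9 emit, i++,j++
i=2 j=5: 14==14 emit, i++,j++
i=3 j=6: 16<17, i++

i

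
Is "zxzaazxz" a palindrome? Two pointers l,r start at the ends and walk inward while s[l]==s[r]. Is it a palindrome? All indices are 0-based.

[0,7] 'z'=='z' → l++,r--
[1,6] 'x'=='x' → l++,r--
[2,5] 'z'=='z' → l++,r--
[3,4] 'a'=='a' → l++,r--

palindrome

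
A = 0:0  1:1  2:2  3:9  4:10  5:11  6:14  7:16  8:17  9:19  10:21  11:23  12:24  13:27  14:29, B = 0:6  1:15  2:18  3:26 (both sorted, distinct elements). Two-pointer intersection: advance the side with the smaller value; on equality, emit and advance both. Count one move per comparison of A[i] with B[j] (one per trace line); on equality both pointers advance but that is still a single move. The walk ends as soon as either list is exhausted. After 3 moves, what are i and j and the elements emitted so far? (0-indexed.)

i=0 j=0: 0<6, i++
i=1 j=0: 1<6, i++
i=2 j=0: 2<6, i++

i=3, j=0, emitted=[]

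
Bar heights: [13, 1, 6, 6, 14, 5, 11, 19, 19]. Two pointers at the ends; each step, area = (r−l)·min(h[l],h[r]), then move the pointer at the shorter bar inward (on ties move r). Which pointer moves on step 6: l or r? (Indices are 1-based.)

l

l=1 r=9: min(13,19)*8=104 best=104 *, l++
l=2 r=9: min(1,19)*7=7 best=104, l++
l=3 r=9: min(6,19)*6=36 best=104, l++
l=4 r=9: min(6,19)*5=30 best=104, l++
l=5 r=9: min(14,19)*4=56 best=104, l++
l=6 r=9: min(5,19)*3=15 best=104, l++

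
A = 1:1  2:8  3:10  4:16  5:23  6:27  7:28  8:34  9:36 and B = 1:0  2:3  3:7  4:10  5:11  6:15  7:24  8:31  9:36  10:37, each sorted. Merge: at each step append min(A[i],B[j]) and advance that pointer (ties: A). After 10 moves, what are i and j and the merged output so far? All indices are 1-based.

[i=1,j=1] A[i]=1>B[j]=0 take 0 → j++
[i=1,j=2] A[i]=1<=B[j]=3 take 1 → i++
[i=2,j=2] A[i]=8>B[j]=3 take 3 → j++
[i=2,j=3] A[i]=8>B[j]=7 take 7 → j++
[i=2,j=4] A[i]=8<=B[j]=10 take 8 → i++
[i=3,j=4] A[i]=10<=B[j]=10 take 10 → i++
[i=4,j=4] A[i]=16>B[j]=10 take 10 → j++
[i=4,j=5] A[i]=16>B[j]=11 take 11 → j++
[i=4,j=6] A[i]=16>B[j]=15 take 15 → j++
[i=4,j=7] A[i]=16<=B[j]=24 take 16 → i++

i=5, j=7, merged so far=[0, 1, 3, 7, 8, 10, 10, 11, 15, 16]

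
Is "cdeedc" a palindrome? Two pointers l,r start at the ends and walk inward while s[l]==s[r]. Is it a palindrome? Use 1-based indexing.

l=1 r=6: 'c'=='c', l++,r--
l=2 r=5: 'd'=='d', l++,r--
l=3 r=4: 'e'=='e', l++,r--

palindrome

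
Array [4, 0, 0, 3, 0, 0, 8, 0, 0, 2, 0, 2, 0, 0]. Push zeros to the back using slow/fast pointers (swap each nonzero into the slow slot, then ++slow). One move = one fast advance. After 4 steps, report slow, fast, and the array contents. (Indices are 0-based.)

(s=0,f=0) a[fast]=4≠0 swap→a[0]=4 → slow++,fast++
(s=1,f=1) a[fast]=0 → fast++
(s=1,f=2) a[fast]=0 → fast++
(s=1,f=3) a[fast]=3≠0 swap→a[1]=3 → slow++,fast++

slow=2, fast=4, a=[4, 3, 0, 0, 0, 0, 8, 0, 0, 2, 0, 2, 0, 0]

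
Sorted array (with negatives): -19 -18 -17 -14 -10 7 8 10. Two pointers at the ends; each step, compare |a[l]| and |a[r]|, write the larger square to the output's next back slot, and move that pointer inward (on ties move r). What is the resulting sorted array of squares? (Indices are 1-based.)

l=1 r=8: |-19|>|10| out[8]=361, l++
l=2 r=8: |-18|>|10| out[7]=324, l++
l=3 r=8: |-17|>|10| out[6]=289, l++
l=4 r=8: |-14|>|10| out[5]=196, l++
l=5 r=8: |-10|<=|10| out[4]=100, r--
l=5 r=7: |-10|>|8| out[3]=100, l++
l=6 r=7: |7|<=|8| out[2]=64, r--
l=6 r=6: |7|<=|7| out[1]=49, r--

[49, 64, 100, 100, 196, 289, 324, 361]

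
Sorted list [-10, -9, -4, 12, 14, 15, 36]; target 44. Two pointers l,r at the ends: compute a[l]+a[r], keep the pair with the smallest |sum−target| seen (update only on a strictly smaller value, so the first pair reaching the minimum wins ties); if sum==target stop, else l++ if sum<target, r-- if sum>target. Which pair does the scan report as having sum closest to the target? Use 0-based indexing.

[0,6] -10+36=26 d=18 * → l++
[1,6] -9+36=27 d=17 * → l++
[2,6] -4+36=32 d=12 * → l++
[3,6] 12+36=48 d=4 * → r--
[3,5] 12+15=27 d=17 → l++
[4,5] 14+15=29 d=15 → l++

pair (12, 36) with sum 48 (|Δ|=4)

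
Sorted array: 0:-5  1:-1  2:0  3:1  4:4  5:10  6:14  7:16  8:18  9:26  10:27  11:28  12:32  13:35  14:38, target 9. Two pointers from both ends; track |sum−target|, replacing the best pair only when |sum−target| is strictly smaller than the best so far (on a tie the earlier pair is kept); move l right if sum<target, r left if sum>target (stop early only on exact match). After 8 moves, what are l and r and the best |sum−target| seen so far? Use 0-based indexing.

l=0 r=14: -5+38=33 d=24 *, r--
l=0 r=13: -5+35=30 d=21 *, r--
l=0 r=12: -5+32=27 d=18 *, r--
l=0 r=11: -5+28=23 d=14 *, r--
l=0 r=10: -5+27=22 d=13 *, r--
l=0 r=9: -5+26=21 d=12 *, r--
l=0 r=8: -5+18=13 d=4 *, r--
l=0 r=7: -5+16=11 d=2 *, r--

l=0, r=6, best |Δ|=2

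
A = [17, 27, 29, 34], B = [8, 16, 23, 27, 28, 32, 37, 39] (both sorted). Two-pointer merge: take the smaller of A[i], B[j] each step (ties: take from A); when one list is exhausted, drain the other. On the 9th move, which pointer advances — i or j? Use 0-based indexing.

i=0 j=0: A[i]=17>B[j]=8 take 8, j++
i=0 j=1: A[i]=17>B[j]=16 take 16, j++
i=0 j=2: A[i]=17<=B[j]=23 take 17, i++
i=1 j=2: A[i]=27>B[j]=23 take 23, j++
i=1 j=3: A[i]=27<=B[j]=27 take 27, i++
i=2 j=3: A[i]=29>B[j]=27 take 27, j++
i=2 j=4: A[i]=29>B[j]=28 take 28, j++
i=2 j=5: A[i]=29<=B[j]=32 take 29, i++
i=3 j=5: A[i]=34>B[j]=32 take 32, j++

j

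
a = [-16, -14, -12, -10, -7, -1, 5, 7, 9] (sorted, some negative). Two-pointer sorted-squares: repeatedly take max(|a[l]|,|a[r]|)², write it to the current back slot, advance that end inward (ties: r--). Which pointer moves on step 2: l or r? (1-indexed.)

l

[1,9] |-16|>|9| out[9]=256 → l++
[2,9] |-14|>|9| out[8]=196 → l++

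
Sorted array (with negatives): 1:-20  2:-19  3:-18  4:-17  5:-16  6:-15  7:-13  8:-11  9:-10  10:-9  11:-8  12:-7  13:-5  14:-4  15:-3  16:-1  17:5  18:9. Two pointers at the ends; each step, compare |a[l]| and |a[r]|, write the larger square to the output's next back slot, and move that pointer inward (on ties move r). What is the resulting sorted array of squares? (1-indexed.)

[1, 9, 16, 25, 25, 49, 64, 81, 81, 100, 121, 169, 225, 256, 289, 324, 361, 400]

[1,18] |-20|>|9| out[18]=400 → l++
[2,18] |-19|>|9| out[17]=361 → l++
[3,18] |-18|>|9| out[16]=324 → l++
[4,18] |-17|>|9| out[15]=289 → l++
[5,18] |-16|>|9| out[14]=256 → l++
[6,18] |-15|>|9| out[13]=225 → l++
[7,18] |-13|>|9| out[12]=169 → l++
[8,18] |-11|>|9| out[11]=121 → l++
[9,18] |-10|>|9| out[10]=100 → l++
[10,18] |-9|<=|9| out[9]=81 → r--
[10,17] |-9|>|5| out[8]=81 → l++
[11,17] |-8|>|5| out[7]=64 → l++
[12,17] |-7|>|5| out[6]=49 → l++
[13,17] |-5|<=|5| out[5]=25 → r--
[13,16] |-5|>|-1| out[4]=25 → l++
[14,16] |-4|>|-1| out[3]=16 → l++
[15,16] |-3|>|-1| out[2]=9 → l++
[16,16] |-1|<=|-1| out[1]=1 → r--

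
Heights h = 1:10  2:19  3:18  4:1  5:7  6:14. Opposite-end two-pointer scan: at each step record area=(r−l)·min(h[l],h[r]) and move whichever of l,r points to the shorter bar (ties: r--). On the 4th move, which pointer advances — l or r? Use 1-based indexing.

r

l=1 r=6: min(10,14)*5=50 best=50 *, l++
l=2 r=6: min(19,14)*4=56 best=56 *, r--
l=2 r=5: min(19,7)*3=21 best=56, r--
l=2 r=4: min(19,1)*2=2 best=56, r--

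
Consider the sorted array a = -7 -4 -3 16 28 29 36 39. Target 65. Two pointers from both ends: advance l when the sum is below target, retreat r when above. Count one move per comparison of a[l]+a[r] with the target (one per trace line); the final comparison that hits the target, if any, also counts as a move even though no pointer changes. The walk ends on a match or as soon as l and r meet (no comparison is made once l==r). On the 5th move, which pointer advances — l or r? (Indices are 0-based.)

[0,7] -7+39=32 <65 → l++
[1,7] -4+39=35 <65 → l++
[2,7] -3+39=36 <65 → l++
[3,7] 16+39=55 <65 → l++
[4,7] 28+39=67 >65 → r--

r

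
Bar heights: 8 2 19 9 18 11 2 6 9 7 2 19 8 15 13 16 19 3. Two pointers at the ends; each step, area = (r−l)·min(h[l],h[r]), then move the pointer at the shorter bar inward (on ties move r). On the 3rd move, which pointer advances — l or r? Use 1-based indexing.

l=1 r=18: min(8,3)*17=51 best=51 *, r--
l=1 r=17: min(8,19)*16=128 best=128 *, l++
l=2 r=17: min(2,19)*15=30 best=128, l++

l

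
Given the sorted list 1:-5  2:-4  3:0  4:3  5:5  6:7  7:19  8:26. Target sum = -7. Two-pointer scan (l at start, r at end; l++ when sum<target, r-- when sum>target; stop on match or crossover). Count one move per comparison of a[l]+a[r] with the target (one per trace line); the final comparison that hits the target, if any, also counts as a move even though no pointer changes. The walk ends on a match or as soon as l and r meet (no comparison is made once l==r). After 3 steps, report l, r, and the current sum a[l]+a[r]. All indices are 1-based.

l=1 r=8: -5+26=21 >-7, r--
l=1 r=7: -5+19=14 >-7, r--
l=1 r=6: -5+7=2 >-7, r--

l=1, r=5, sum=0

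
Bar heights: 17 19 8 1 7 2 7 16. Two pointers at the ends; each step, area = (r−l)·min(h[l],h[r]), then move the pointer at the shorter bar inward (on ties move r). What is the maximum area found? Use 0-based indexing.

[0,7] min(17,16)*7=112 best=112 * → r--
[0,6] min(17,7)*6=42 best=112 → r--
[0,5] min(17,2)*5=10 best=112 → r--
[0,4] min(17,7)*4=28 best=112 → r--
[0,3] min(17,1)*3=3 best=112 → r--
[0,2] min(17,8)*2=16 best=112 → r--
[0,1] min(17,19)*1=17 best=112 → l++

max area = 112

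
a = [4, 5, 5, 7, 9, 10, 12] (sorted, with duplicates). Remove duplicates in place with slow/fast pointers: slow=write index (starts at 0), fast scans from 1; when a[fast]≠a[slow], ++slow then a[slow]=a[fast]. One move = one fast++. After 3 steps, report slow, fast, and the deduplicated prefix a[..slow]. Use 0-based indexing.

slow=2, fast=4, prefix=[4, 5, 7]

(s=0,f=1) a[fast]=5≠a[slow]=4 write a[1]=5 → slow++,fast++
(s=1,f=2) a[fast]=5=a[slow] dup → fast++
(s=1,f=3) a[fast]=7≠a[slow]=5 write a[2]=7 → slow++,fast++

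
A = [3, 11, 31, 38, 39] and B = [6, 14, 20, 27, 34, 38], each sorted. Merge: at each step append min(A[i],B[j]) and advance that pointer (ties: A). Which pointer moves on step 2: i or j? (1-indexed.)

j

i=1 j=1: A[i]=3<=B[j]=6 take 3, i++
i=2 j=1: A[i]=11>B[j]=6 take 6, j++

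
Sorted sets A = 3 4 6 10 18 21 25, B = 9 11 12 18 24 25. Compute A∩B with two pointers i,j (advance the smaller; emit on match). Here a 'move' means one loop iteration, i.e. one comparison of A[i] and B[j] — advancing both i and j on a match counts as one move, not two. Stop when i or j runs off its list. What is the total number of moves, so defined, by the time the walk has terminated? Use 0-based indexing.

11 moves

[i=0,j=0] 3<9 → i++
[i=1,j=0] 4<9 → i++
[i=2,j=0] 6<9 → i++
[i=3,j=0] 10>9 → j++
[i=3,j=1] 10<11 → i++
[i=4,j=1] 18>11 → j++
[i=4,j=2] 18>12 → j++
[i=4,j=3] 18==18 emit → i++,j++
[i=5,j=4] 21<24 → i++
[i=6,j=4] 25>24 → j++
[i=6,j=5] 25==25 emit → i++,j++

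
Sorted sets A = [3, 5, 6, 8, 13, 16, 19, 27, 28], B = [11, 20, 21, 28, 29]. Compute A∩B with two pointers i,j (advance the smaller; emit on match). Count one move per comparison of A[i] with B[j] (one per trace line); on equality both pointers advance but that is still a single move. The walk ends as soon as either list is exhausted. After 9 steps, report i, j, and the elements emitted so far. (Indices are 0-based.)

i=7, j=2, emitted=[]

[i=0,j=0] 3<11 → i++
[i=1,j=0] 5<11 → i++
[i=2,j=0] 6<11 → i++
[i=3,j=0] 8<11 → i++
[i=4,j=0] 13>11 → j++
[i=4,j=1] 13<20 → i++
[i=5,j=1] 16<20 → i++
[i=6,j=1] 19<20 → i++
[i=7,j=1] 27>20 → j++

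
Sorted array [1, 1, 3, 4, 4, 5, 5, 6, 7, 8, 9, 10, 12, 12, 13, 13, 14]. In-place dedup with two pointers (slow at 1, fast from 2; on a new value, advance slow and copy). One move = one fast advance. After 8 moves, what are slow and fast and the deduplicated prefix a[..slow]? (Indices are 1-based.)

slow=6, fast=10, prefix=[1, 3, 4, 5, 6, 7]

slow=1 fast=2: a[fast]=1=a[slow] dup, fast++
slow=1 fast=3: a[fast]=3≠a[slow]=1 write a[2]=3, slow++,fast++
slow=2 fast=4: a[fast]=4≠a[slow]=3 write a[3]=4, slow++,fast++
slow=3 fast=5: a[fast]=4=a[slow] dup, fast++
slow=3 fast=6: a[fast]=5≠a[slow]=4 write a[4]=5, slow++,fast++
slow=4 fast=7: a[fast]=5=a[slow] dup, fast++
slow=4 fast=8: a[fast]=6≠a[slow]=5 write a[5]=6, slow++,fast++
slow=5 fast=9: a[fast]=7≠a[slow]=6 write a[6]=7, slow++,fast++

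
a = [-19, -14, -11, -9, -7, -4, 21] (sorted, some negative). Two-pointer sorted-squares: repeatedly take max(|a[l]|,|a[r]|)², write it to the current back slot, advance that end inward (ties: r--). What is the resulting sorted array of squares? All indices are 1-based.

[1,7] |-19|<=|21| out[7]=441 → r--
[1,6] |-19|>|-4| out[6]=361 → l++
[2,6] |-14|>|-4| out[5]=196 → l++
[3,6] |-11|>|-4| out[4]=121 → l++
[4,6] |-9|>|-4| out[3]=81 → l++
[5,6] |-7|>|-4| out[2]=49 → l++
[6,6] |-4|<=|-4| out[1]=16 → r--

[16, 49, 81, 121, 196, 361, 441]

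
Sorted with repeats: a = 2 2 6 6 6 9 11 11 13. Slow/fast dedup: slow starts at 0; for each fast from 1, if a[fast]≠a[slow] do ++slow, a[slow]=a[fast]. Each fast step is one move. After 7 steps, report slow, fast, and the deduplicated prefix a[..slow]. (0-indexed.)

slow=3, fast=8, prefix=[2, 6, 9, 11]

slow=0 fast=1: a[fast]=2=a[slow] dup, fast++
slow=0 fast=2: a[fast]=6≠a[slow]=2 write a[1]=6, slow++,fast++
slow=1 fast=3: a[fast]=6=a[slow] dup, fast++
slow=1 fast=4: a[fast]=6=a[slow] dup, fast++
slow=1 fast=5: a[fast]=9≠a[slow]=6 write a[2]=9, slow++,fast++
slow=2 fast=6: a[fast]=11≠a[slow]=9 write a[3]=11, slow++,fast++
slow=3 fast=7: a[fast]=11=a[slow] dup, fast++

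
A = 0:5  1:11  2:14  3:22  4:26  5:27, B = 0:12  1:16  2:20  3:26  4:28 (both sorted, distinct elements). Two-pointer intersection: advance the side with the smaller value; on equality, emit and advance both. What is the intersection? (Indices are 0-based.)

[i=0,j=0] 5<12 → i++
[i=1,j=0] 11<12 → i++
[i=2,j=0] 14>12 → j++
[i=2,j=1] 14<16 → i++
[i=3,j=1] 22>16 → j++
[i=3,j=2] 22>20 → j++
[i=3,j=3] 22<26 → i++
[i=4,j=3] 26==26 emit → i++,j++
[i=5,j=4] 27<28 → i++

intersection = [26]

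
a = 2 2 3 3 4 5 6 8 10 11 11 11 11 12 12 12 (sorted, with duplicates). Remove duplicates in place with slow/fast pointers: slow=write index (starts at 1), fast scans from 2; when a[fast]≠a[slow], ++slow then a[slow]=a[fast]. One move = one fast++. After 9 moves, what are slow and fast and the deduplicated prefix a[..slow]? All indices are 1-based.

slow=8, fast=11, prefix=[2, 3, 4, 5, 6, 8, 10, 11]

slow=1 fast=2: a[fast]=2=a[slow] dup, fast++
slow=1 fast=3: a[fast]=3≠a[slow]=2 write a[2]=3, slow++,fast++
slow=2 fast=4: a[fast]=3=a[slow] dup, fast++
slow=2 fast=5: a[fast]=4≠a[slow]=3 write a[3]=4, slow++,fast++
slow=3 fast=6: a[fast]=5≠a[slow]=4 write a[4]=5, slow++,fast++
slow=4 fast=7: a[fast]=6≠a[slow]=5 write a[5]=6, slow++,fast++
slow=5 fast=8: a[fast]=8≠a[slow]=6 write a[6]=8, slow++,fast++
slow=6 fast=9: a[fast]=10≠a[slow]=8 write a[7]=10, slow++,fast++
slow=7 fast=10: a[fast]=11≠a[slow]=10 write a[8]=11, slow++,fast++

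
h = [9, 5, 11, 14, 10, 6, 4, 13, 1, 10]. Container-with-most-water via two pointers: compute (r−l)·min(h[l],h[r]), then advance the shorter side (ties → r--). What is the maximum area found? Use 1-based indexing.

max area = 81

l=1 r=10: min(9,10)*9=81 best=81 *, l++
l=2 r=10: min(5,10)*8=40 best=81, l++
l=3 r=10: min(11,10)*7=70 best=81, r--
l=3 r=9: min(11,1)*6=6 best=81, r--
l=3 r=8: min(11,13)*5=55 best=81, l++
l=4 r=8: min(14,13)*4=52 best=81, r--
l=4 r=7: min(14,4)*3=12 best=81, r--
l=4 r=6: min(14,6)*2=12 best=81, r--
l=4 r=5: min(14,10)*1=10 best=81, r--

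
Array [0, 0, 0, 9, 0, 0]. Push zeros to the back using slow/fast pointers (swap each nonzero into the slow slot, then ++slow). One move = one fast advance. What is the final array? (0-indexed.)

[9, 0, 0, 0, 0, 0]

slow=0 fast=0: a[fast]=0, fast++
slow=0 fast=1: a[fast]=0, fast++
slow=0 fast=2: a[fast]=0, fast++
slow=0 fast=3: a[fast]=9≠0 swap→a[0]=9, slow++,fast++
slow=1 fast=4: a[fast]=0, fast++
slow=1 fast=5: a[fast]=0, fast++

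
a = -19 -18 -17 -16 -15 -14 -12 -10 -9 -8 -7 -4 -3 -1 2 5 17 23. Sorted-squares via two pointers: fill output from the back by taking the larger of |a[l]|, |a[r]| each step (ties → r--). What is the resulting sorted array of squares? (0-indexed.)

[0,17] |-19|<=|23| out[17]=529 → r--
[0,16] |-19|>|17| out[16]=361 → l++
[1,16] |-18|>|17| out[15]=324 → l++
[2,16] |-17|<=|17| out[14]=289 → r--
[2,15] |-17|>|5| out[13]=289 → l++
[3,15] |-16|>|5| out[12]=256 → l++
[4,15] |-15|>|5| out[11]=225 → l++
[5,15] |-14|>|5| out[10]=196 → l++
[6,15] |-12|>|5| out[9]=144 → l++
[7,15] |-10|>|5| out[8]=100 → l++
[8,15] |-9|>|5| out[7]=81 → l++
[9,15] |-8|>|5| out[6]=64 → l++
[10,15] |-7|>|5| out[5]=49 → l++
[11,15] |-4|<=|5| out[4]=25 → r--
[11,14] |-4|>|2| out[3]=16 → l++
[12,14] |-3|>|2| out[2]=9 → l++
[13,14] |-1|<=|2| out[1]=4 → r--
[13,13] |-1|<=|-1| out[0]=1 → r--

[1, 4, 9, 16, 25, 49, 64, 81, 100, 144, 196, 225, 256, 289, 289, 324, 361, 529]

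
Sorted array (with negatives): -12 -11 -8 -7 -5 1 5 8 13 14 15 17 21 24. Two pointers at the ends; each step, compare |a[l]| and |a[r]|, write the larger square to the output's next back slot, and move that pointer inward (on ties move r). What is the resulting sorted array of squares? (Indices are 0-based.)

[1, 25, 25, 49, 64, 64, 121, 144, 169, 196, 225, 289, 441, 576]

[0,13] |-12|<=|24| out[13]=576 → r--
[0,12] |-12|<=|21| out[12]=441 → r--
[0,11] |-12|<=|17| out[11]=289 → r--
[0,10] |-12|<=|15| out[10]=225 → r--
[0,9] |-12|<=|14| out[9]=196 → r--
[0,8] |-12|<=|13| out[8]=169 → r--
[0,7] |-12|>|8| out[7]=144 → l++
[1,7] |-11|>|8| out[6]=121 → l++
[2,7] |-8|<=|8| out[5]=64 → r--
[2,6] |-8|>|5| out[4]=64 → l++
[3,6] |-7|>|5| out[3]=49 → l++
[4,6] |-5|<=|5| out[2]=25 → r--
[4,5] |-5|>|1| out[1]=25 → l++
[5,5] |1|<=|1| out[0]=1 → r--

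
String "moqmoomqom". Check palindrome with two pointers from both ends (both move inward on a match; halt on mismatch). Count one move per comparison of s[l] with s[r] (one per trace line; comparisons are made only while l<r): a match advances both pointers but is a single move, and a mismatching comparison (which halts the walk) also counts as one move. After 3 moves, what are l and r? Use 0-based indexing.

l=0 r=9: 'm'=='m', l++,r--
l=1 r=8: 'o'=='o', l++,r--
l=2 r=7: 'q'=='q', l++,r--

l=3, r=6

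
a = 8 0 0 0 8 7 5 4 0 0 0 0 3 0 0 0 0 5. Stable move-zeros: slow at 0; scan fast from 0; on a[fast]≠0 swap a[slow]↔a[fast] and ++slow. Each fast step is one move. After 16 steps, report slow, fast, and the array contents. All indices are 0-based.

slow=6, fast=16, a=[8, 8, 7, 5, 4, 3, 0, 0, 0, 0, 0, 0, 0, 0, 0, 0, 0, 5]

slow=0 fast=0: a[fast]=8≠0 swap→a[0]=8, slow++,fast++
slow=1 fast=1: a[fast]=0, fast++
slow=1 fast=2: a[fast]=0, fast++
slow=1 fast=3: a[fast]=0, fast++
slow=1 fast=4: a[fast]=8≠0 swap→a[1]=8, slow++,fast++
slow=2 fast=5: a[fast]=7≠0 swap→a[2]=7, slow++,fast++
slow=3 fast=6: a[fast]=5≠0 swap→a[3]=5, slow++,fast++
slow=4 fast=7: a[fast]=4≠0 swap→a[4]=4, slow++,fast++
slow=5 fast=8: a[fast]=0, fast++
slow=5 fast=9: a[fast]=0, fast++
slow=5 fast=10: a[fast]=0, fast++
slow=5 fast=11: a[fast]=0, fast++
slow=5 fast=12: a[fast]=3≠0 swap→a[5]=3, slow++,fast++
slow=6 fast=13: a[fast]=0, fast++
slow=6 fast=14: a[fast]=0, fast++
slow=6 fast=15: a[fast]=0, fast++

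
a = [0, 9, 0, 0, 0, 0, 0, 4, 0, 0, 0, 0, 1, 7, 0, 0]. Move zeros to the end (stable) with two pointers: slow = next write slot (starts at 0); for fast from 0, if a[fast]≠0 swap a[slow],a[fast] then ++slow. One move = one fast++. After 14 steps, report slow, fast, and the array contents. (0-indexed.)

(s=0,f=0) a[fast]=0 → fast++
(s=0,f=1) a[fast]=9≠0 swap→a[0]=9 → slow++,fast++
(s=1,f=2) a[fast]=0 → fast++
(s=1,f=3) a[fast]=0 → fast++
(s=1,f=4) a[fast]=0 → fast++
(s=1,f=5) a[fast]=0 → fast++
(s=1,f=6) a[fast]=0 → fast++
(s=1,f=7) a[fast]=4≠0 swap→a[1]=4 → slow++,fast++
(s=2,f=8) a[fast]=0 → fast++
(s=2,f=9) a[fast]=0 → fast++
(s=2,f=10) a[fast]=0 → fast++
(s=2,f=11) a[fast]=0 → fast++
(s=2,f=12) a[fast]=1≠0 swap→a[2]=1 → slow++,fast++
(s=3,f=13) a[fast]=7≠0 swap→a[3]=7 → slow++,fast++

slow=4, fast=14, a=[9, 4, 1, 7, 0, 0, 0, 0, 0, 0, 0, 0, 0, 0, 0, 0]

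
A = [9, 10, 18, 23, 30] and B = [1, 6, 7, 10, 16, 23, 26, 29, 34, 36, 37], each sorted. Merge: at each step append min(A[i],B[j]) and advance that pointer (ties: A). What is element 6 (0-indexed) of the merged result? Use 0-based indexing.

[i=0,j=0] A[i]=9>B[j]=1 take 1 → j++
[i=0,j=1] A[i]=9>B[j]=6 take 6 → j++
[i=0,j=2] A[i]=9>B[j]=7 take 7 → j++
[i=0,j=3] A[i]=9<=B[j]=10 take 9 → i++
[i=1,j=3] A[i]=10<=B[j]=10 take 10 → i++
[i=2,j=3] A[i]=18>B[j]=10 take 10 → j++
[i=2,j=4] A[i]=18>B[j]=16 take 16 → j++
[i=2,j=5] A[i]=18<=B[j]=23 take 18 → i++
[i=3,j=5] A[i]=23<=B[j]=23 take 23 → i++
[i=4,j=5] A[i]=30>B[j]=23 take 23 → j++
[i=4,j=6] A[i]=30>B[j]=26 take 26 → j++
[i=4,j=7] A[i]=30>B[j]=29 take 29 → j++
[i=4,j=8] A[i]=30<=B[j]=34 take 30 → i++
[i=5,j=8] A done, take B[j]=34 → j++
[i=5,j=9] A done, take B[j]=36 → j++
[i=5,j=10] A done, take B[j]=37 → j++

merged[6] = 16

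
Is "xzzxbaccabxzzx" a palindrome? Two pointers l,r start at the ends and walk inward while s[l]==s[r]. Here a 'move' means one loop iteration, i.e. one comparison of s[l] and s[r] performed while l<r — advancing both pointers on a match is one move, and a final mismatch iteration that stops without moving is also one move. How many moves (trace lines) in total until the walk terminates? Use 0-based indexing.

[0,13] 'x'=='x' → l++,r--
[1,12] 'z'=='z' → l++,r--
[2,11] 'z'=='z' → l++,r--
[3,10] 'x'=='x' → l++,r--
[4,9] 'b'=='b' → l++,r--
[5,8] 'a'=='a' → l++,r--
[6,7] 'c'=='c' → l++,r--

7 moves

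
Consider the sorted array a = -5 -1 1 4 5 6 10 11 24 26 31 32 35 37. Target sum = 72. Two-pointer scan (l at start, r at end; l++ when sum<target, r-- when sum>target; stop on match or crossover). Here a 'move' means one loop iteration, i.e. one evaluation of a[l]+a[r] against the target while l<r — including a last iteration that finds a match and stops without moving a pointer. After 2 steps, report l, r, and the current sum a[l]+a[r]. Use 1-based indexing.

[1,14] -5+37=32 <72 → l++
[2,14] -1+37=36 <72 → l++

l=3, r=14, sum=38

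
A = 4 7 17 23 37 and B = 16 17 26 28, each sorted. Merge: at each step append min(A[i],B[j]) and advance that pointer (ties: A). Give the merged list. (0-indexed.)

[4, 7, 16, 17, 17, 23, 26, 28, 37]

i=0 j=0: A[i]=4<=B[j]=16 take 4, i++
i=1 j=0: A[i]=7<=B[j]=16 take 7, i++
i=2 j=0: A[i]=17>B[j]=16 take 16, j++
i=2 j=1: A[i]=17<=B[j]=17 take 17, i++
i=3 j=1: A[i]=23>B[j]=17 take 17, j++
i=3 j=2: A[i]=23<=B[j]=26 take 23, i++
i=4 j=2: A[i]=37>B[j]=26 take 26, j++
i=4 j=3: A[i]=37>B[j]=28 take 28, j++
i=4 j=4: B done, take A[i]=37, i++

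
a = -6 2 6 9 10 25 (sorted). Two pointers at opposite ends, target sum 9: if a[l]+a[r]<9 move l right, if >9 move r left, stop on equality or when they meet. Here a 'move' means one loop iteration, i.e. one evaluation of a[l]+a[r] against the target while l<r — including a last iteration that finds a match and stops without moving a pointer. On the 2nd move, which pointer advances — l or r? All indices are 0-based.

[0,5] -6+25=19 >9 → r--
[0,4] -6+10=4 <9 → l++

l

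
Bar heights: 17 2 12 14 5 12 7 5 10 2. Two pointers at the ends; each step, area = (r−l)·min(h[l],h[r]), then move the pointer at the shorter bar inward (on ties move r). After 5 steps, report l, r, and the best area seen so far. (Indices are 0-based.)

[0,9] min(17,2)*9=18 best=18 * → r--
[0,8] min(17,10)*8=80 best=80 * → r--
[0,7] min(17,5)*7=35 best=80 → r--
[0,6] min(17,7)*6=42 best=80 → r--
[0,5] min(17,12)*5=60 best=80 → r--

l=0, r=4, best area=80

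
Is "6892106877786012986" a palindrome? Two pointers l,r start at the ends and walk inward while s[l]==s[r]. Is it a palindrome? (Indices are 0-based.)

l=0 r=18: '6'=='6', l++,r--
l=1 r=17: '8'=='8', l++,r--
l=2 r=16: '9'=='9', l++,r--
l=3 r=15: '2'=='2', l++,r--
l=4 r=14: '1'=='1', l++,r--
l=5 r=13: '0'=='0', l++,r--
l=6 r=12: '6'=='6', l++,r--
l=7 r=11: '8'=='8', l++,r--
l=8 r=10: '7'=='7', l++,r--

palindrome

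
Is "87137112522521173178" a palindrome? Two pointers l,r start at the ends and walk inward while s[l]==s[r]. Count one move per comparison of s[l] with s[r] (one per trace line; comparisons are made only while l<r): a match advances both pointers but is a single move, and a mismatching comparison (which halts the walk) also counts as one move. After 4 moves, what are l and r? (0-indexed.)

l=0 r=19: '8'=='8', l++,r--
l=1 r=18: '7'=='7', l++,r--
l=2 r=17: '1'=='1', l++,r--
l=3 r=16: '3'=='3', l++,r--

l=4, r=15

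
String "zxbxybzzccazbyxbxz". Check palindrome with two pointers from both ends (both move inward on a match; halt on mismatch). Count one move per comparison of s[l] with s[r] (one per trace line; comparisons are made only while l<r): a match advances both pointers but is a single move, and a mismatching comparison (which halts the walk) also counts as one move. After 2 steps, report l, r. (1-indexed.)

[1,18] 'z'=='z' → l++,r--
[2,17] 'x'=='x' → l++,r--

l=3, r=16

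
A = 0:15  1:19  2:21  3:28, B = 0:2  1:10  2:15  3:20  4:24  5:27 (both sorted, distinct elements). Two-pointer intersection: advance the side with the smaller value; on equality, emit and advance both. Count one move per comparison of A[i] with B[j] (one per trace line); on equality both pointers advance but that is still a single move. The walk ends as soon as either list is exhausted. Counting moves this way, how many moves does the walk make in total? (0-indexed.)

i=0 j=0: 15>2, j++
i=0 j=1: 15>10, j++
i=0 j=2: 15==15 emit, i++,j++
i=1 j=3: 19<20, i++
i=2 j=3: 21>20, j++
i=2 j=4: 21<24, i++
i=3 j=4: 28>24, j++
i=3 j=5: 28>27, j++

8 moves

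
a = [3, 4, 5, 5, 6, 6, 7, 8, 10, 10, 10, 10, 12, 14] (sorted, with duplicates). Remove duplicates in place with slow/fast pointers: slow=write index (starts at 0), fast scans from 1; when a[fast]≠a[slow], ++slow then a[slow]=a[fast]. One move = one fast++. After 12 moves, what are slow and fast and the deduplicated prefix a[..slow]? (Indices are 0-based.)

slow=0 fast=1: a[fast]=4≠a[slow]=3 write a[1]=4, slow++,fast++
slow=1 fast=2: a[fast]=5≠a[slow]=4 write a[2]=5, slow++,fast++
slow=2 fast=3: a[fast]=5=a[slow] dup, fast++
slow=2 fast=4: a[fast]=6≠a[slow]=5 write a[3]=6, slow++,fast++
slow=3 fast=5: a[fast]=6=a[slow] dup, fast++
slow=3 fast=6: a[fast]=7≠a[slow]=6 write a[4]=7, slow++,fast++
slow=4 fast=7: a[fast]=8≠a[slow]=7 write a[5]=8, slow++,fast++
slow=5 fast=8: a[fast]=10≠a[slow]=8 write a[6]=10, slow++,fast++
slow=6 fast=9: a[fast]=10=a[slow] dup, fast++
slow=6 fast=10: a[fast]=10=a[slow] dup, fast++
slow=6 fast=11: a[fast]=10=a[slow] dup, fast++
slow=6 fast=12: a[fast]=12≠a[slow]=10 write a[7]=12, slow++,fast++

slow=7, fast=13, prefix=[3, 4, 5, 6, 7, 8, 10, 12]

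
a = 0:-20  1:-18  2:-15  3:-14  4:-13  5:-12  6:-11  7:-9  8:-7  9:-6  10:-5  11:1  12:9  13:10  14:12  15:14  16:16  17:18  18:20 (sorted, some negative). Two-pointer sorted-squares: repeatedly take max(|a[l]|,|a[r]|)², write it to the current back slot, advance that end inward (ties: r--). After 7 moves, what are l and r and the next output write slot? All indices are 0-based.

l=0 r=18: |-20|<=|20| out[18]=400, r--
l=0 r=17: |-20|>|18| out[17]=400, l++
l=1 r=17: |-18|<=|18| out[16]=324, r--
l=1 r=16: |-18|>|16| out[15]=324, l++
l=2 r=16: |-15|<=|16| out[14]=256, r--
l=2 r=15: |-15|>|14| out[13]=225, l++
l=3 r=15: |-14|<=|14| out[12]=196, r--

l=3, r=14, next write slot=11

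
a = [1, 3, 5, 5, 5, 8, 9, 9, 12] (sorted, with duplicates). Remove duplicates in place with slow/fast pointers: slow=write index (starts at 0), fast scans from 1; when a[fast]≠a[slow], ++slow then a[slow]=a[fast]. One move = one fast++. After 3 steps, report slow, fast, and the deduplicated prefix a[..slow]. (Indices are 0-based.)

slow=2, fast=4, prefix=[1, 3, 5]

(s=0,f=1) a[fast]=3≠a[slow]=1 write a[1]=3 → slow++,fast++
(s=1,f=2) a[fast]=5≠a[slow]=3 write a[2]=5 → slow++,fast++
(s=2,f=3) a[fast]=5=a[slow] dup → fast++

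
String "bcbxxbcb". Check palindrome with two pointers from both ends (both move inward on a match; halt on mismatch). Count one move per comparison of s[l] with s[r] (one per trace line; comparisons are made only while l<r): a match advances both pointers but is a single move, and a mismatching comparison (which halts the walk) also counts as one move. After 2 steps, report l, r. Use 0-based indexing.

l=2, r=5

l=0 r=7: 'b'=='b', l++,r--
l=1 r=6: 'c'=='c', l++,r--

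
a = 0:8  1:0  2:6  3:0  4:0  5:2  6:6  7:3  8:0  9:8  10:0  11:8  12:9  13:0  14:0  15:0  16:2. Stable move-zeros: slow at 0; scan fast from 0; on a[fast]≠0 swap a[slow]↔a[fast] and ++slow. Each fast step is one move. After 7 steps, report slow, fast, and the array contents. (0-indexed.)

slow=0 fast=0: a[fast]=8≠0 swap→a[0]=8, slow++,fast++
slow=1 fast=1: a[fast]=0, fast++
slow=1 fast=2: a[fast]=6≠0 swap→a[1]=6, slow++,fast++
slow=2 fast=3: a[fast]=0, fast++
slow=2 fast=4: a[fast]=0, fast++
slow=2 fast=5: a[fast]=2≠0 swap→a[2]=2, slow++,fast++
slow=3 fast=6: a[fast]=6≠0 swap→a[3]=6, slow++,fast++

slow=4, fast=7, a=[8, 6, 2, 6, 0, 0, 0, 3, 0, 8, 0, 8, 9, 0, 0, 0, 2]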